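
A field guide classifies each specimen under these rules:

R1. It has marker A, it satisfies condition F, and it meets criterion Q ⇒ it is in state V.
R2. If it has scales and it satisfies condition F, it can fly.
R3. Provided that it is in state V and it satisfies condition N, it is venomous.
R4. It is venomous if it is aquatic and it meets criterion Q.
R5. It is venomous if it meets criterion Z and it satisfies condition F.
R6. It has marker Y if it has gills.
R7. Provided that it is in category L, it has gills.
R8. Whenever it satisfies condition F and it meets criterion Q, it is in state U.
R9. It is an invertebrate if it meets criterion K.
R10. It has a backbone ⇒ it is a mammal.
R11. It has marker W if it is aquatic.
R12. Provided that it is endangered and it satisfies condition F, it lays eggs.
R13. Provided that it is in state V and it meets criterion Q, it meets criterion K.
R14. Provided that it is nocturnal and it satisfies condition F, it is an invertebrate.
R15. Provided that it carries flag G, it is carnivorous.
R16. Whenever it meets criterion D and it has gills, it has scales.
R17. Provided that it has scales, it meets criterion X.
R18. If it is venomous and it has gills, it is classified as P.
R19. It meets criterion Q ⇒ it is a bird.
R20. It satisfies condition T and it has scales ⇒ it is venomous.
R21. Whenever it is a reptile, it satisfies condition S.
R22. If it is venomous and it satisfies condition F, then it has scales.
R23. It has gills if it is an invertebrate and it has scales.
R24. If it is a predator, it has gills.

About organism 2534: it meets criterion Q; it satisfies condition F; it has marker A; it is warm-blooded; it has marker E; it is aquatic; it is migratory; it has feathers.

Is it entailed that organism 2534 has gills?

By R1 (it has marker A, it satisfies condition F, it meets criterion Q): it is in state V.
By R4 (it is aquatic, it meets criterion Q): it is venomous.
By R13 (it is in state V, it meets criterion Q): it meets criterion K.
By R22 (it is venomous, it satisfies condition F): it has scales.
By R9 (it meets criterion K): it is an invertebrate.
By R23 (it is an invertebrate, it has scales): it has gills.

Yes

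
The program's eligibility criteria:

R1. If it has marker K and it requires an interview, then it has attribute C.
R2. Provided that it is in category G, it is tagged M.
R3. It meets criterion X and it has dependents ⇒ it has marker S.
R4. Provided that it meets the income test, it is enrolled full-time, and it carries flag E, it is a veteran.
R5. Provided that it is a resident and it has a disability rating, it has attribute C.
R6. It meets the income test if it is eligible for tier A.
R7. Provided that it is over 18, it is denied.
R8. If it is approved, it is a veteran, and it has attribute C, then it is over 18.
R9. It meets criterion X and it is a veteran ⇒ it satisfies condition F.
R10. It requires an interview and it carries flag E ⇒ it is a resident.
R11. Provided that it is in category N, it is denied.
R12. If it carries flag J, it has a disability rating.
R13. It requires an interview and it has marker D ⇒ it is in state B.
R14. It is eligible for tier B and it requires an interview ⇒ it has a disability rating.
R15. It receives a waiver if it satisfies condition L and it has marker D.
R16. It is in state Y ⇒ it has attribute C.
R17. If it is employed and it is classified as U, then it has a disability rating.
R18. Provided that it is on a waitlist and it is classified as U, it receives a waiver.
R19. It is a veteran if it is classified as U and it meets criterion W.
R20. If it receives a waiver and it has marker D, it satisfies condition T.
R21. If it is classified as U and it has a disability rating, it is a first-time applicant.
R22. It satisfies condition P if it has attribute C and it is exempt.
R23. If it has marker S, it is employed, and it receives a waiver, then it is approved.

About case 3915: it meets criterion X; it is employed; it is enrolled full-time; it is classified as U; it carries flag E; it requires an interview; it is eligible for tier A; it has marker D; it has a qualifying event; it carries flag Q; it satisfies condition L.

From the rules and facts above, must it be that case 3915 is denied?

No

Forward chaining from the given facts derives: meets the income test, is a resident, is in state B, receives a waiver, has a disability rating, satisfies condition T, is a first-time applicant, is a veteran, has attribute C, satisfies condition F.
Rules concluding "it is denied": R7 needs "it is over 18"; R11 needs "it is in category N" — none of these are established.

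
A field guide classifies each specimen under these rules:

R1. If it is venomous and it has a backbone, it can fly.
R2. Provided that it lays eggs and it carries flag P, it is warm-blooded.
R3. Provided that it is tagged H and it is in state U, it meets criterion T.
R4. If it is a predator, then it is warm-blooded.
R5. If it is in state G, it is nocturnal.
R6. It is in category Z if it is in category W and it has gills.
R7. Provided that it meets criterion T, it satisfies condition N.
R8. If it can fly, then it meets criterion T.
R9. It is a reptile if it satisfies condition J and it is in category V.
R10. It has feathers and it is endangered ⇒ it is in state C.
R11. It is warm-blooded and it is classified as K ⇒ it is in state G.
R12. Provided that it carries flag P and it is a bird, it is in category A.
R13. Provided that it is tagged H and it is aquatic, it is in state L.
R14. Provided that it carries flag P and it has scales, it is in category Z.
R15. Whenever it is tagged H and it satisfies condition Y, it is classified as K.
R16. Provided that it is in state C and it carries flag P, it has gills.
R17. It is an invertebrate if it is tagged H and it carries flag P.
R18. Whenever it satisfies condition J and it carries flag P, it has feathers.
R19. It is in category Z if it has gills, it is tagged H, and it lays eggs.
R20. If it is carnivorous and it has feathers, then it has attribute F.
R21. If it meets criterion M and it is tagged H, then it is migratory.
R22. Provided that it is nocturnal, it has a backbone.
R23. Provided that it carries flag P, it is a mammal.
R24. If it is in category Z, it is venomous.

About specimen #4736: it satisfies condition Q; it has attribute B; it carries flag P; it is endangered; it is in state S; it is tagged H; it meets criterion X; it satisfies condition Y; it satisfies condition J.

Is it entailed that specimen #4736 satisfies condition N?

Forward chaining from the given facts derives: is classified as K, is an invertebrate, has feathers, is a mammal, is in state C, has gills.
The only rule concluding "it satisfies condition N" is R7, which needs "it meets criterion T"; that is never established.

No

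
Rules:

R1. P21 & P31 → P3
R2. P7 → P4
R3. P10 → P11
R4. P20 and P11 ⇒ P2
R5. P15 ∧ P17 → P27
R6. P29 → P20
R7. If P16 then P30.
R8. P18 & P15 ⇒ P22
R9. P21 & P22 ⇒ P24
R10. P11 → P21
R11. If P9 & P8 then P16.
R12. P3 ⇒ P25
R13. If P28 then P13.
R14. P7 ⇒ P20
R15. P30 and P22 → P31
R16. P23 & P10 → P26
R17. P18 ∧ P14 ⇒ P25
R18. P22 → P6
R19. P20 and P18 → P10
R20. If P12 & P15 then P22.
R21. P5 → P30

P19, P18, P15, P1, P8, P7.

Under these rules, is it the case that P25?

No

Forward chaining from the given facts derives: P4, P22, P20, P6, P10, P11, P2, P21, P24.
Rules concluding P25: R12 needs P3; R17 needs P14 — none of these are established.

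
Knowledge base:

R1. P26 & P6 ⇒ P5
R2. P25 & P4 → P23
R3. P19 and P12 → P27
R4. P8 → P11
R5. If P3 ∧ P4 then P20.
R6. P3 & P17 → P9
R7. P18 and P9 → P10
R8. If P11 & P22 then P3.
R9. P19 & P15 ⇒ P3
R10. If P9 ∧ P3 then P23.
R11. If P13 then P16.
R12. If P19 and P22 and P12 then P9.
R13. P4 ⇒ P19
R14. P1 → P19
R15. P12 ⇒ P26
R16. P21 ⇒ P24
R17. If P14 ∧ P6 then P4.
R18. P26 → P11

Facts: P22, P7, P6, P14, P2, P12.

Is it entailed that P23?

P26  (by R15: P12)
P4  (by R17: P14, P6)
P11  (by R18: P26)
P3  (by R8: P11, P22)
P19  (by R13: P4)
P9  (by R12: P19, P22, P12)
P23  (by R10: P9, P3)

Yes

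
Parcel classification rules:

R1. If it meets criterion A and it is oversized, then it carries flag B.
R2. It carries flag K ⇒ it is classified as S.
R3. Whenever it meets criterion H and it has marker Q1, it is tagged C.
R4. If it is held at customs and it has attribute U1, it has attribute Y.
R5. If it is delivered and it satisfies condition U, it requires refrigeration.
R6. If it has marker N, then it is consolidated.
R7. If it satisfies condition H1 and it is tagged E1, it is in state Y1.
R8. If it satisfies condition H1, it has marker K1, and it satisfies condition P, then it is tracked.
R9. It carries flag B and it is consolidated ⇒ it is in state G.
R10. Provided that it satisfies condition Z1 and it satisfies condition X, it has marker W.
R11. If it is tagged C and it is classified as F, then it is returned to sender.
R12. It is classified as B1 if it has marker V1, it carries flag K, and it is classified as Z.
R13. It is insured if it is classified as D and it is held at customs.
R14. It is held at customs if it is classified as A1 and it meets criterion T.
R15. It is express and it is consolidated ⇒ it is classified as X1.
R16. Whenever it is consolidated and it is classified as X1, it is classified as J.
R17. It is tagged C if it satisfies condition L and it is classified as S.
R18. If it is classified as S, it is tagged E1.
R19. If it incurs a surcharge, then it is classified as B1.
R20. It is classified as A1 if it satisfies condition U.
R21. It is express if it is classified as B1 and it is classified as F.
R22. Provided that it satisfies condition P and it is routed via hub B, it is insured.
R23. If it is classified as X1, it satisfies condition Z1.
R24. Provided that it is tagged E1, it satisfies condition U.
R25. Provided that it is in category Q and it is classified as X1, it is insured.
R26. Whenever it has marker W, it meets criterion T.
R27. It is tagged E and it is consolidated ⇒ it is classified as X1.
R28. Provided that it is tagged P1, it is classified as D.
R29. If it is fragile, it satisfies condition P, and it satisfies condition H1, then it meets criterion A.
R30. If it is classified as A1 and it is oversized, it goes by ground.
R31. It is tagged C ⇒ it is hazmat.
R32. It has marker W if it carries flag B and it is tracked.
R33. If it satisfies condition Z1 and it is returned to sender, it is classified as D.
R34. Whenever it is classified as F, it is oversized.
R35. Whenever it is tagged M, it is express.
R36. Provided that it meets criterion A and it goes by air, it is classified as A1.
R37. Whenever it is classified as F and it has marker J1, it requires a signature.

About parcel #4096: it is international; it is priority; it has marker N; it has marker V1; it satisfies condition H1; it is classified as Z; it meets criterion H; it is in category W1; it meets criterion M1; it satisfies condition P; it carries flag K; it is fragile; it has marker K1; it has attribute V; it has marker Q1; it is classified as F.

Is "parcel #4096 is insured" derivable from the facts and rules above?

Yes

By R2 (it carries flag K): it is classified as S.
By R3 (it meets criterion H, it has marker Q1): it is tagged C.
By R6 (it has marker N): it is consolidated.
By R8 (it satisfies condition H1, it has marker K1, it satisfies condition P): it is tracked.
By R11 (it is tagged C, it is classified as F): it is returned to sender.
By R12 (it has marker V1, it carries flag K, it is classified as Z): it is classified as B1.
By R18 (it is classified as S): it is tagged E1.
By R21 (it is classified as B1, it is classified as F): it is express.
By R24 (it is tagged E1): it satisfies condition U.
By R29 (it is fragile, it satisfies condition P, it satisfies condition H1): it meets criterion A.
By R34 (it is classified as F): it is oversized.
By R1 (it meets criterion A, it is oversized): it carries flag B.
By R15 (it is express, it is consolidated): it is classified as X1.
By R20 (it satisfies condition U): it is classified as A1.
By R23 (it is classified as X1): it satisfies condition Z1.
By R32 (it carries flag B, it is tracked): it has marker W.
By R33 (it satisfies condition Z1, it is returned to sender): it is classified as D.
By R26 (it has marker W): it meets criterion T.
By R14 (it is classified as A1, it meets criterion T): it is held at customs.
By R13 (it is classified as D, it is held at customs): it is insured.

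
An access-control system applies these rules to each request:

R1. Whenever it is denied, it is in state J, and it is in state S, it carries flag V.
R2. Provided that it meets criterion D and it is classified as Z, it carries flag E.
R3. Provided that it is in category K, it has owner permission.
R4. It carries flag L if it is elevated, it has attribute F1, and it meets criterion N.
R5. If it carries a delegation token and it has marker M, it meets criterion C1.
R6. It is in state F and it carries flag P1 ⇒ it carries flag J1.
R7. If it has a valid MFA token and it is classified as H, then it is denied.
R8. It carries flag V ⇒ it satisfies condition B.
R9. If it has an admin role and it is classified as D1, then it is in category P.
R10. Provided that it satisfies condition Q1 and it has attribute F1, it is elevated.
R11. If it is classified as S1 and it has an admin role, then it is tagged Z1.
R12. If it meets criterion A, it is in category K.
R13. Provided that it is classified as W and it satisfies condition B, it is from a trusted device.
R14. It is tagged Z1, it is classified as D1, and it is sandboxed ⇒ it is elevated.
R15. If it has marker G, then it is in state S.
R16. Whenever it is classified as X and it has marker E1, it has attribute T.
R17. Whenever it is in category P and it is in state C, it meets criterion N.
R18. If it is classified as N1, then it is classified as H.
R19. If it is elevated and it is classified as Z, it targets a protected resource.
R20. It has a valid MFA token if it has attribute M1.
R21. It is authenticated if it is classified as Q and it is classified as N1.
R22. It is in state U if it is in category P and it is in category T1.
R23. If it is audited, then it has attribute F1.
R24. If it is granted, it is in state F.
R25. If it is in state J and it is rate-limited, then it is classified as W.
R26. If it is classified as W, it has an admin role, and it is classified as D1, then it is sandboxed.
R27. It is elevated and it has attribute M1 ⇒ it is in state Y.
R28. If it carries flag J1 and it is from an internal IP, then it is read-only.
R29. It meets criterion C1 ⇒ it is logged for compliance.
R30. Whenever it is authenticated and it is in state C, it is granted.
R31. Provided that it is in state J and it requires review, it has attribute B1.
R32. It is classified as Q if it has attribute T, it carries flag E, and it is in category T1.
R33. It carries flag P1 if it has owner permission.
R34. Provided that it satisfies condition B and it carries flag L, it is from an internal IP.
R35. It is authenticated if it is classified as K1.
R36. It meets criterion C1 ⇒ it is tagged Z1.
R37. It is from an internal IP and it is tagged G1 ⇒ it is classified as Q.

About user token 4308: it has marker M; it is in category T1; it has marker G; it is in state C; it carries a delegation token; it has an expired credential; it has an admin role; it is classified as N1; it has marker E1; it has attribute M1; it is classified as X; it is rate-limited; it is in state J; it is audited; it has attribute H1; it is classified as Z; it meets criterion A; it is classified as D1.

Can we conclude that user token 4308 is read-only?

No

Forward chaining from the given facts derives: meets criterion C1, is in category P, is in category K, is in state S, has attribute T, meets criterion N, is classified as H, has a valid MFA token, is in state U, has attribute F1, is classified as W, is sandboxed, is logged for compliance, is tagged Z1, has owner permission, is denied, is elevated, targets a protected resource, is in state Y, carries flag P1, carries flag V, carries flag L, satisfies condition B, is from a trusted device, is from an internal IP.
The only rule concluding "it is read-only" is R28, which needs "it carries flag J1"; that is never established.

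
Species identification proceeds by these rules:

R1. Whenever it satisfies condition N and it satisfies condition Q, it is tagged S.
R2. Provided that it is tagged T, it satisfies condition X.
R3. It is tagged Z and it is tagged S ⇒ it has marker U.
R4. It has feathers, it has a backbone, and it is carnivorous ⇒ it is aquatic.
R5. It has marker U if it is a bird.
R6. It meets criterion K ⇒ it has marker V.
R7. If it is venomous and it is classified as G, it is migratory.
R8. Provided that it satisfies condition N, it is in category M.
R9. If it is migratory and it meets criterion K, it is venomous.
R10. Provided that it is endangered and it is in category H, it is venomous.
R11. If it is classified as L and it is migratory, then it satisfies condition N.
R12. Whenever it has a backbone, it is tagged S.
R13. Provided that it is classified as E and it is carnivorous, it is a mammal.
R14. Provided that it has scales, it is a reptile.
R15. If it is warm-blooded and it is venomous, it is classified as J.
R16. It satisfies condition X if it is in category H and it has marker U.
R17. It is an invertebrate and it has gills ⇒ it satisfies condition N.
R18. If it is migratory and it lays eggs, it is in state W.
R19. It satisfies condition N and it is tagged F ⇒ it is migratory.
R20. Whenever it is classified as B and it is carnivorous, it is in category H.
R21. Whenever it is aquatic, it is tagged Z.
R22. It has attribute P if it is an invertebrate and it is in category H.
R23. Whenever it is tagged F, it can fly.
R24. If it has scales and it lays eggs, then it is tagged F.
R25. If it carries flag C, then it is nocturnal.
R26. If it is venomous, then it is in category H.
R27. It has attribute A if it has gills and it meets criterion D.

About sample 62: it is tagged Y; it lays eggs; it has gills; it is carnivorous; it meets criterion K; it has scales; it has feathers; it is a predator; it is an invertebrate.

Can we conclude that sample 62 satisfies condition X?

Forward chaining from the given facts derives: has marker V, is a reptile, satisfies condition N, is tagged F, is in category M, is migratory, can fly, is venomous, is in state W, is in category H, has attribute P.
Rules concluding "it satisfies condition X": R2 needs "it is tagged T"; R16 needs "it has marker U" — none of these are established.

No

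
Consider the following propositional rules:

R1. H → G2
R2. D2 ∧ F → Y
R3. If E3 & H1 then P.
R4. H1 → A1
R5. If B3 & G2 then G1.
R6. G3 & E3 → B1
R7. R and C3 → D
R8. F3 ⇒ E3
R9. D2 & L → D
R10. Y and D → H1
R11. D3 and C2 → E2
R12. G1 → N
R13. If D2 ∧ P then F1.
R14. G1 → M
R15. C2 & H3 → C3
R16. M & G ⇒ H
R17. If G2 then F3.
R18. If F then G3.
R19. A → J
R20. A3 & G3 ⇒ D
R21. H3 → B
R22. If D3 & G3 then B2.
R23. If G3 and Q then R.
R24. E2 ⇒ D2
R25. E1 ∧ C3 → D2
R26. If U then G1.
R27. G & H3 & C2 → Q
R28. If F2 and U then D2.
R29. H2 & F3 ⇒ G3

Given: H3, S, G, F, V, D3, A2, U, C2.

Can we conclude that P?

E2  (by R11: D3, C2)
C3  (by R15: C2, H3)
G3  (by R18: F)
D2  (by R24: E2)
G1  (by R26: U)
Q  (by R27: G, H3, C2)
Y  (by R2: D2, F)
M  (by R14: G1)
H  (by R16: M, G)
R  (by R23: G3, Q)
G2  (by R1: H)
D  (by R7: R, C3)
H1  (by R10: Y, D)
F3  (by R17: G2)
E3  (by R8: F3)
P  (by R3: E3, H1)

Yes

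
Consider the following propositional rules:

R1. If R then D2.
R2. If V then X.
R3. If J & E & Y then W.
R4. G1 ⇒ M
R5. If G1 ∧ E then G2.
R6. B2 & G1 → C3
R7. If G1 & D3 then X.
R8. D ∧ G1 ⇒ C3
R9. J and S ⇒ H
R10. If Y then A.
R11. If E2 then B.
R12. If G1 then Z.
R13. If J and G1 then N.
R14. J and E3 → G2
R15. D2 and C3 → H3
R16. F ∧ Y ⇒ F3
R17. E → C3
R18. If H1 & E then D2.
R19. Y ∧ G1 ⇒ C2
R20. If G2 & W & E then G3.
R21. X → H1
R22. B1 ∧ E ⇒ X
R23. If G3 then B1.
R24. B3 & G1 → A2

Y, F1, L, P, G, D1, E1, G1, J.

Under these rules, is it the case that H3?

No

Forward chaining from the given facts derives: M, A, Z, N, C2.
The only rule concluding H3 is R15, which needs D2; that is never established.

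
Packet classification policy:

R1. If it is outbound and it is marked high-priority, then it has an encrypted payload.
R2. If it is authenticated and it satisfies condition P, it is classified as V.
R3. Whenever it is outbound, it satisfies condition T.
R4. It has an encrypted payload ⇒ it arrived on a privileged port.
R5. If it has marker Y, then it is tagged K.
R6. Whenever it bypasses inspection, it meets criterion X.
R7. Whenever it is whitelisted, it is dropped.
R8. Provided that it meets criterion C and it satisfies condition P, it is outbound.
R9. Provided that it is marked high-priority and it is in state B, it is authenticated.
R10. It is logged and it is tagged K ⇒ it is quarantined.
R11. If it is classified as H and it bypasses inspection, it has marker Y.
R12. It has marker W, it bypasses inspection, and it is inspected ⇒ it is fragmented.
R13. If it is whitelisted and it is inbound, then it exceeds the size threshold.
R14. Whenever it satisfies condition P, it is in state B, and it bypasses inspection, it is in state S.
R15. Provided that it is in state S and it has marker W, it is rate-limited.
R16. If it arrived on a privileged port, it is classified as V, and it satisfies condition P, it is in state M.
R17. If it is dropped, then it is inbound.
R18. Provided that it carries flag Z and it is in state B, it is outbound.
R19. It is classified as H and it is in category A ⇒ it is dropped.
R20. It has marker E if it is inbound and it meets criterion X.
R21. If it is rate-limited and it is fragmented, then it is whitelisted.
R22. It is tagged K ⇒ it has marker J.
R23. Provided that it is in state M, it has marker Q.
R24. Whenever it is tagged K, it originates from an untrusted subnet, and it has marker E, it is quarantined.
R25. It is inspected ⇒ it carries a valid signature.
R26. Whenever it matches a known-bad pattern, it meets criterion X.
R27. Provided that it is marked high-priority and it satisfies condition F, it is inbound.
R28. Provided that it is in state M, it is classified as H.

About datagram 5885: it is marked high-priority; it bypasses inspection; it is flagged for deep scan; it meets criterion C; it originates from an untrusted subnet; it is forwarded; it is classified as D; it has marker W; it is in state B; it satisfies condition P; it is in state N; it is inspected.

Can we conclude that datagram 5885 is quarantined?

Yes

By R6 (it bypasses inspection): it meets criterion X.
By R8 (it meets criterion C, it satisfies condition P): it is outbound.
By R9 (it is marked high-priority, it is in state B): it is authenticated.
By R12 (it has marker W, it bypasses inspection, it is inspected): it is fragmented.
By R14 (it satisfies condition P, it is in state B, it bypasses inspection): it is in state S.
By R15 (it is in state S, it has marker W): it is rate-limited.
By R21 (it is rate-limited, it is fragmented): it is whitelisted.
By R1 (it is outbound, it is marked high-priority): it has an encrypted payload.
By R2 (it is authenticated, it satisfies condition P): it is classified as V.
By R4 (it has an encrypted payload): it arrived on a privileged port.
By R7 (it is whitelisted): it is dropped.
By R16 (it arrived on a privileged port, it is classified as V, it satisfies condition P): it is in state M.
By R17 (it is dropped): it is inbound.
By R20 (it is inbound, it meets criterion X): it has marker E.
By R28 (it is in state M): it is classified as H.
By R11 (it is classified as H, it bypasses inspection): it has marker Y.
By R5 (it has marker Y): it is tagged K.
By R24 (it is tagged K, it originates from an untrusted subnet, it has marker E): it is quarantined.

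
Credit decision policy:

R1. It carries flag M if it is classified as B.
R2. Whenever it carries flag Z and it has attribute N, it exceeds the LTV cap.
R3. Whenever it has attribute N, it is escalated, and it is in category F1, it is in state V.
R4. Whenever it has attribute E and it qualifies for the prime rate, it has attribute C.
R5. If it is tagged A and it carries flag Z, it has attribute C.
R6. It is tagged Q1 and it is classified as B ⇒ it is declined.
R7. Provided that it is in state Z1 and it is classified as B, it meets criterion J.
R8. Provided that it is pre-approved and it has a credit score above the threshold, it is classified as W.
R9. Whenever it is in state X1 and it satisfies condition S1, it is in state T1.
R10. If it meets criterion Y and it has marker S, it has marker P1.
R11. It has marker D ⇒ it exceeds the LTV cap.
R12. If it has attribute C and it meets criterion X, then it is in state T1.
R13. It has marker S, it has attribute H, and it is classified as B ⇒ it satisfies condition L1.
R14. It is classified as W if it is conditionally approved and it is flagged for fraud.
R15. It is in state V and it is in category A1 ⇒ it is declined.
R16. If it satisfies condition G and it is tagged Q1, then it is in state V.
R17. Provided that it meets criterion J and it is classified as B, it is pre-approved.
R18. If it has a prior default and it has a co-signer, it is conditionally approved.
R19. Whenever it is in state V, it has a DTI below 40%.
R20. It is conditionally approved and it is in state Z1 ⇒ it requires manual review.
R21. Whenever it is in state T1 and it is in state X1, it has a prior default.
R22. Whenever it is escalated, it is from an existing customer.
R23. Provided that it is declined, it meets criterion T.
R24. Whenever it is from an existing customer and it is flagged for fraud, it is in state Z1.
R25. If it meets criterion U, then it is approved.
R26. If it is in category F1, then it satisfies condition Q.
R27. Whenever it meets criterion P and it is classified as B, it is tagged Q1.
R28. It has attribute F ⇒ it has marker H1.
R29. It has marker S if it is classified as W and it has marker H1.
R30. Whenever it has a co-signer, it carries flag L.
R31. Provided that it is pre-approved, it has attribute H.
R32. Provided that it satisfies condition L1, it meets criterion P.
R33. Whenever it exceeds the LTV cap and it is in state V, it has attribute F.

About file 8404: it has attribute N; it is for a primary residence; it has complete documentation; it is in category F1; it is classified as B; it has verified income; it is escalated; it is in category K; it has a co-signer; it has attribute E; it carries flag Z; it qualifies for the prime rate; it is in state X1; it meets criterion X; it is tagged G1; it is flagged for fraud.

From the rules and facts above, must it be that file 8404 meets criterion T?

Yes

By R2 (it carries flag Z, it has attribute N): it exceeds the LTV cap.
By R3 (it has attribute N, it is escalated, it is in category F1): it is in state V.
By R4 (it has attribute E, it qualifies for the prime rate): it has attribute C.
By R12 (it has attribute C, it meets criterion X): it is in state T1.
By R21 (it is in state T1, it is in state X1): it has a prior default.
By R22 (it is escalated): it is from an existing customer.
By R24 (it is from an existing customer, it is flagged for fraud): it is in state Z1.
By R33 (it exceeds the LTV cap, it is in state V): it has attribute F.
By R7 (it is in state Z1, it is classified as B): it meets criterion J.
By R17 (it meets criterion J, it is classified as B): it is pre-approved.
By R18 (it has a prior default, it has a co-signer): it is conditionally approved.
By R28 (it has attribute F): it has marker H1.
By R31 (it is pre-approved): it has attribute H.
By R14 (it is conditionally approved, it is flagged for fraud): it is classified as W.
By R29 (it is classified as W, it has marker H1): it has marker S.
By R13 (it has marker S, it has attribute H, it is classified as B): it satisfies condition L1.
By R32 (it satisfies condition L1): it meets criterion P.
By R27 (it meets criterion P, it is classified as B): it is tagged Q1.
By R6 (it is tagged Q1, it is classified as B): it is declined.
By R23 (it is declined): it meets criterion T.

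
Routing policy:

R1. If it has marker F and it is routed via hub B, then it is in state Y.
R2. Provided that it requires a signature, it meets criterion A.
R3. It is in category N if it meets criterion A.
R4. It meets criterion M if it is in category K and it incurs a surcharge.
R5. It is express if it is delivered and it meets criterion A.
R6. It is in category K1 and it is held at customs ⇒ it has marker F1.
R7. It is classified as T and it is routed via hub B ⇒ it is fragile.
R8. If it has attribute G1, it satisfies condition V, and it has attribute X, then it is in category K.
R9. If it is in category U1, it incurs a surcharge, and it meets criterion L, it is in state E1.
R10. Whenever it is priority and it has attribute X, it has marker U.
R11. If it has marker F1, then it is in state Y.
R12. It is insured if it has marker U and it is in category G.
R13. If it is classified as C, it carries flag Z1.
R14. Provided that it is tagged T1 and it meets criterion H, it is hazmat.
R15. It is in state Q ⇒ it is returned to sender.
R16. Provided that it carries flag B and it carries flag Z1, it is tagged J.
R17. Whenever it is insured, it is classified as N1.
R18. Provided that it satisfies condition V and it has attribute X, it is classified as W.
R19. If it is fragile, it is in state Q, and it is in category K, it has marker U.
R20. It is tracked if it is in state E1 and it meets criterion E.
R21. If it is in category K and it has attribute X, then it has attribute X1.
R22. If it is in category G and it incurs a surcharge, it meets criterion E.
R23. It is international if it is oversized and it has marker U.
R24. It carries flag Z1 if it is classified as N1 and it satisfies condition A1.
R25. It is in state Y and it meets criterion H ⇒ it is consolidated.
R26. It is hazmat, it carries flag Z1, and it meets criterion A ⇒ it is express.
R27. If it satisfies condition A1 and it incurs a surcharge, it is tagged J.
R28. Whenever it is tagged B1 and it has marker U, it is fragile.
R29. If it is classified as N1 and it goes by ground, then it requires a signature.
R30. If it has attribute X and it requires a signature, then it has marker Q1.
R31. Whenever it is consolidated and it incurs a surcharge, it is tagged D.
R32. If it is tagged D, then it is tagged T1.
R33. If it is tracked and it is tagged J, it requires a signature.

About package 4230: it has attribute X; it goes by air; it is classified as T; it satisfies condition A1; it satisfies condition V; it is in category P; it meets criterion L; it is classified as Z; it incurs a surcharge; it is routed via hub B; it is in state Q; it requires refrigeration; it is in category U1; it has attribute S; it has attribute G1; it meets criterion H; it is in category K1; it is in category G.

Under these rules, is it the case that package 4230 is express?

No

Forward chaining from the given facts derives: is fragile, is in category K, is in state E1, is returned to sender, is classified as W, has marker U, has attribute X1, meets criterion E, is tagged J, meets criterion M, is insured, is classified as N1, is tracked, carries flag Z1, requires a signature, meets criterion A, is in category N, has marker Q1.
Rules concluding "it is express": R5 needs "it is delivered"; R26 needs "it is hazmat" — none of these are established.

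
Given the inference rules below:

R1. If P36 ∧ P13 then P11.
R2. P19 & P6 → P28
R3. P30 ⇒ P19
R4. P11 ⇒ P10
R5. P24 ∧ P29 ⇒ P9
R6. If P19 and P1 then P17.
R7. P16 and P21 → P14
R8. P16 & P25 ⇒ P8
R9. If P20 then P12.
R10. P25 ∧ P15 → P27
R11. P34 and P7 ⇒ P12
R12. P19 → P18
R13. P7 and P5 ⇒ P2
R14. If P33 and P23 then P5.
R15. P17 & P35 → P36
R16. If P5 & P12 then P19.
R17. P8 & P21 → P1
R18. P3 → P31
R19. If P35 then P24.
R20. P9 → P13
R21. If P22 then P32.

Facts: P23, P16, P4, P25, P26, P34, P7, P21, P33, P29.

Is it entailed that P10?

No

Forward chaining from the given facts derives: P14, P8, P12, P5, P19, P1, P17, P18, P2.
The only rule concluding P10 is R4, which needs P11; that is never established.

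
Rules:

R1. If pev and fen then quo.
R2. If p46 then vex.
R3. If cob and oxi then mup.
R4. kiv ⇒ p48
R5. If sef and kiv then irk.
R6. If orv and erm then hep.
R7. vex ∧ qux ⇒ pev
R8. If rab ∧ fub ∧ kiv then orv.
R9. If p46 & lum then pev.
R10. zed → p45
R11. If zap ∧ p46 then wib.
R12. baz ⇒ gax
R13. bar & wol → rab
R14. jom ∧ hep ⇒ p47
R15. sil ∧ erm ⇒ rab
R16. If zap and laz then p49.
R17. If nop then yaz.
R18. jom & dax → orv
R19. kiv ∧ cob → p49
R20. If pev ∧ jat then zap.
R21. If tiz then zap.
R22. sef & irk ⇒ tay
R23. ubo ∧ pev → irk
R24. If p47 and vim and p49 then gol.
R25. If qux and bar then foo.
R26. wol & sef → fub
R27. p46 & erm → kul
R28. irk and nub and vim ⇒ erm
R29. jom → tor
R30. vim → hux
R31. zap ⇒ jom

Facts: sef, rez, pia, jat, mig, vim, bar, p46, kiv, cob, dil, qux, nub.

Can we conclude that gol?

Forward chaining from the given facts derives: vex, p48, irk, pev, p49, zap, tay, foo, erm, hux, jom, wib, kul, tor.
The only rule concluding gol is R24, which needs p47; that is never established.

No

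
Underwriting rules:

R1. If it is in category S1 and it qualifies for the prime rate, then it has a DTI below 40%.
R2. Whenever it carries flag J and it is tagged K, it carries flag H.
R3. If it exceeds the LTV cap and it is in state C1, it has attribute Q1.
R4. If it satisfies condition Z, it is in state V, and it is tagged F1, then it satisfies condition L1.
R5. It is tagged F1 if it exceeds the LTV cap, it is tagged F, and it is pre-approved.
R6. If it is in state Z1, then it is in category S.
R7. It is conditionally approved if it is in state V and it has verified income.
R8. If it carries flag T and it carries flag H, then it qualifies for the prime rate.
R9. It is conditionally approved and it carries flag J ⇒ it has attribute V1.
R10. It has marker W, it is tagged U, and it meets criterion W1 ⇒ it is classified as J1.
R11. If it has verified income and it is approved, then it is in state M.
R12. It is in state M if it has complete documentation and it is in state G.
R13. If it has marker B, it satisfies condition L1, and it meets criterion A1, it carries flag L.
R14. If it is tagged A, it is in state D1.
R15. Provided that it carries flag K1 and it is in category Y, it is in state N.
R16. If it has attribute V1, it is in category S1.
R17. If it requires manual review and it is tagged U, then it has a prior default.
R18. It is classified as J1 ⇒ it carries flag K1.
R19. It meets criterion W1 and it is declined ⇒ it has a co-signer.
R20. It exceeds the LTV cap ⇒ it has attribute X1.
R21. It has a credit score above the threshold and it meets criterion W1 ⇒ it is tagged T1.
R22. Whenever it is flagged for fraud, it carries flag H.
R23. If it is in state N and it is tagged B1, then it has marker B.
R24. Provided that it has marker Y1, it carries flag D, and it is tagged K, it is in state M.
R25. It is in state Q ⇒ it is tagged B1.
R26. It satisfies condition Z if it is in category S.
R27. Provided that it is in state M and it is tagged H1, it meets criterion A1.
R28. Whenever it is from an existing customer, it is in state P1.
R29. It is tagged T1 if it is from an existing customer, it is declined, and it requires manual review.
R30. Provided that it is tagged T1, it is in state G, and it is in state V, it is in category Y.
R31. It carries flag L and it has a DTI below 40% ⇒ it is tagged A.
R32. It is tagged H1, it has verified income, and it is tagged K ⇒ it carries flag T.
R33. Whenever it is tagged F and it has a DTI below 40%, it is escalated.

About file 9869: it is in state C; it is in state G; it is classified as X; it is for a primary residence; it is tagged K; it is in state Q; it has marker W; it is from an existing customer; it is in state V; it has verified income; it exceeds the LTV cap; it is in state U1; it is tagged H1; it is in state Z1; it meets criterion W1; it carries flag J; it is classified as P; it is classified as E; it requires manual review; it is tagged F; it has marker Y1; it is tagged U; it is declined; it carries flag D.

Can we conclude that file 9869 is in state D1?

Forward chaining from the given facts derives: carries flag H, is in category S, is conditionally approved, has attribute V1, is classified as J1, is in category S1, has a prior default, carries flag K1, has a co-signer, has attribute X1, is in state M, is tagged B1, satisfies condition Z, meets criterion A1, is in state P1, is tagged T1, is in category Y, carries flag T, qualifies for the prime rate, is in state N, has marker B, has a DTI below 40%, is escalated.
The only rule concluding "it is in state D1" is R14, which needs "it is tagged A"; that is never established.

No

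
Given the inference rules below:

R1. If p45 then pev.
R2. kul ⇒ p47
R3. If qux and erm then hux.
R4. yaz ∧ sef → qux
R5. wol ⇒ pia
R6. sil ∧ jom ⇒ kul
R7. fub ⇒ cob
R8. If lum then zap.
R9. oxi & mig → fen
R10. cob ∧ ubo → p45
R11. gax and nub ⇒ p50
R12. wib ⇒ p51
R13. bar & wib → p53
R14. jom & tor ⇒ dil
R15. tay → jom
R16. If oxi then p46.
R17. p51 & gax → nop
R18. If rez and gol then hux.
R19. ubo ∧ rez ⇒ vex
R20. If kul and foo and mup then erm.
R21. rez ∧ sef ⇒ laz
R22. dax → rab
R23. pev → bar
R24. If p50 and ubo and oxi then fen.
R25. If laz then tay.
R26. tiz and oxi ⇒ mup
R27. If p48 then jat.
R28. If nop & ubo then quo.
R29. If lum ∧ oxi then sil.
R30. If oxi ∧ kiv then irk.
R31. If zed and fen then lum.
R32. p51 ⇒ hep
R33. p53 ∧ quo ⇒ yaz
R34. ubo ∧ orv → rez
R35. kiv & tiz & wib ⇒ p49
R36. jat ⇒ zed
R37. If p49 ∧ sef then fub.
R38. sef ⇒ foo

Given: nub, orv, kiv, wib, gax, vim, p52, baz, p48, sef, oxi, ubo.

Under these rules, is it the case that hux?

Forward chaining from the given facts derives: p50, p51, p46, nop, fen, jat, quo, irk, hep, rez, zed, foo, vex, laz, tay, lum, zap, jom, sil, kul, p47.
Rules concluding hux: R3 needs qux; R18 needs gol — none of these are established.

No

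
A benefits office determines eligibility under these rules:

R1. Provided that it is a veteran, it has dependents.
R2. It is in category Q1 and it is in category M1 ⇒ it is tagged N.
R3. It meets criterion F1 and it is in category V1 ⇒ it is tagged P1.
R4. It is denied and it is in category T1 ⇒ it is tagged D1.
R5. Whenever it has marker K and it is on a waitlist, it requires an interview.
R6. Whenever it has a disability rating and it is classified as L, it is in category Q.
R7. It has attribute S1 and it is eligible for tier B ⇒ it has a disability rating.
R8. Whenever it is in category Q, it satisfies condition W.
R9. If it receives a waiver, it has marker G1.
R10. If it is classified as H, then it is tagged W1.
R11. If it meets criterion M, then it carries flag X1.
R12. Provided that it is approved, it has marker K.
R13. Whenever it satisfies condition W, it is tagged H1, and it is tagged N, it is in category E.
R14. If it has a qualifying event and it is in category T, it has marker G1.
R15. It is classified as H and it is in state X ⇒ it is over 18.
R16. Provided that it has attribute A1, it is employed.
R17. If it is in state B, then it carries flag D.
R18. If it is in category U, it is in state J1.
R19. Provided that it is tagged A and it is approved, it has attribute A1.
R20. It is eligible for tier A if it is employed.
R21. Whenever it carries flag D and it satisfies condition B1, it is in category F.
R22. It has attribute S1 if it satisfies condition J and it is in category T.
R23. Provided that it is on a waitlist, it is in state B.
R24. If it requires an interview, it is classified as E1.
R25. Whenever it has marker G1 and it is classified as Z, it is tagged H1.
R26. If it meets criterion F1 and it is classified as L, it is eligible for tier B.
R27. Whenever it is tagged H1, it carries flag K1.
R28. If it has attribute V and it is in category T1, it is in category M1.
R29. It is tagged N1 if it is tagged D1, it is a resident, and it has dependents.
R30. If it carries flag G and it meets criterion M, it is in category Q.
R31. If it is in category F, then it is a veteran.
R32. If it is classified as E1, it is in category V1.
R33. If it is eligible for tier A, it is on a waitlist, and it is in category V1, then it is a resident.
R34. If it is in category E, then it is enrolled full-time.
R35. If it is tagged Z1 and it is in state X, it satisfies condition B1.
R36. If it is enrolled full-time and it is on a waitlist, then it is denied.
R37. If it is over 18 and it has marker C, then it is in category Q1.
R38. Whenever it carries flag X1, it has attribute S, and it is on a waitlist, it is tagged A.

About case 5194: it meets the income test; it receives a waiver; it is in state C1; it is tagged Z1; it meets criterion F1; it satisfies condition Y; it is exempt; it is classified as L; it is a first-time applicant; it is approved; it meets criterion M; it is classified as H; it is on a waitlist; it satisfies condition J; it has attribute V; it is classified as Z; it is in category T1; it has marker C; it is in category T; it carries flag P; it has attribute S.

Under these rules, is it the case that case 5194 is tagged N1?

Forward chaining from the given facts derives: has marker G1, is tagged W1, carries flag X1, has marker K, has attribute S1, is in state B, is tagged H1, is eligible for tier B, carries flag K1, is in category M1, is tagged A, requires an interview, has a disability rating, carries flag D, has attribute A1, is classified as E1, is in category V1, is tagged P1, is in category Q, satisfies condition W, is employed, is eligible for tier A, is a resident.
The only rule concluding "it is tagged N1" is R29, which needs "it is tagged D1"; that is never established.

No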